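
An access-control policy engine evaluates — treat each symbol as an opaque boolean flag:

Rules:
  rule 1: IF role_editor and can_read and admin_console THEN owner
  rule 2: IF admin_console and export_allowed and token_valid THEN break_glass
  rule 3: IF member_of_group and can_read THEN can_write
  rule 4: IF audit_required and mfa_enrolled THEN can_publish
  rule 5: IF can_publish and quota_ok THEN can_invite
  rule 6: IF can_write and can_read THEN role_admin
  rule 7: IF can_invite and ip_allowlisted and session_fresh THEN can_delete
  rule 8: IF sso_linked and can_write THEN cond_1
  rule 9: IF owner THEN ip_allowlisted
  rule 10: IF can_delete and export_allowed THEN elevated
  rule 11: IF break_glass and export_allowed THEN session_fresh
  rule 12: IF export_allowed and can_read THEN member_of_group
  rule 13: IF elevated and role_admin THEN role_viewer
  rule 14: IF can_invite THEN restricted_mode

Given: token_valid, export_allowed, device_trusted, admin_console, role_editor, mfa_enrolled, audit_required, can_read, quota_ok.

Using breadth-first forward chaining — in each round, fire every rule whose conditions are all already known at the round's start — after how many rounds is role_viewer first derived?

5

Round 1: rule 1 [IF role_editor and can_read and admin_console THEN owner]; rule 2 [IF admin_console and export_allowed and token_valid THEN break_glass]; rule 4 [IF audit_required and mfa_enrolled THEN can_publish]; rule 12 [IF export_allowed and can_read THEN member_of_group]. Adds owner, break_glass, can_publish, member_of_group.
Round 2: rule 3 [IF member_of_group and can_read THEN can_write]; rule 5 [IF can_publish and quota_ok THEN can_invite]; rule 9 [IF owner THEN ip_allowlisted]; rule 11 [IF break_glass and export_allowed THEN session_fresh]. Adds can_write, can_invite, ip_allowlisted, session_fresh.
Round 3: rule 6 [IF can_write and can_read THEN role_admin]; rule 7 [IF can_invite and ip_allowlisted and session_fresh THEN can_delete]; rule 14 [IF can_invite THEN restricted_mode]. Adds role_admin, can_delete, restricted_mode.
Round 4: rule 10 [IF can_delete and export_allowed THEN elevated]. Adds elevated.
Round 5: rule 13 [IF elevated and role_admin THEN role_viewer]. Adds role_viewer.
role_viewer first appears in round 5.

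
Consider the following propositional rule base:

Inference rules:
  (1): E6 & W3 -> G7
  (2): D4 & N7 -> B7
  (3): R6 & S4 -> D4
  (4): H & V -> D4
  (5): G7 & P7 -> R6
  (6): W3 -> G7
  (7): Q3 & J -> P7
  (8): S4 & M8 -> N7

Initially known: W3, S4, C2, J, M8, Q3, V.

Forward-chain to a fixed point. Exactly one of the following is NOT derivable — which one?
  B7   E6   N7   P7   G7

E6

Round 1 — (6), (7), (8), derive G7, P7, N7.
Round 2 — (5), derive R6.
Round 3 — (3), derive D4.
Round 4 — (2), derive B7.
Derived: G7 (round 1), P7 (round 1), B7 (round 4), N7 (round 1). E6 never appears in any round.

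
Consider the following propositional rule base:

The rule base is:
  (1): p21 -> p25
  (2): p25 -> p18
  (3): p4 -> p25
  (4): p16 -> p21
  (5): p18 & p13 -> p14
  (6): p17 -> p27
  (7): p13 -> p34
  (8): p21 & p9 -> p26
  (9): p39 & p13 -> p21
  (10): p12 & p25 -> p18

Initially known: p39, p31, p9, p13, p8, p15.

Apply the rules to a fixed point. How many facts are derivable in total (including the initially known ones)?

Round 1: (7) [p13 -> p34]; (9) [p39 & p13 -> p21]. New: p34, p21.
Round 2: (1) [p21 -> p25]; (8) [p21 & p9 -> p26]. New: p25, p26.
Round 3: (2) [p25 -> p18]. New: p18.
Round 4: (5) [p18 & p13 -> p14]. New: p14.
Closure: {p13, p14, p15, p18, p21, p25, p26, p31, p34, p39, p8, p9} — 12 facts.

12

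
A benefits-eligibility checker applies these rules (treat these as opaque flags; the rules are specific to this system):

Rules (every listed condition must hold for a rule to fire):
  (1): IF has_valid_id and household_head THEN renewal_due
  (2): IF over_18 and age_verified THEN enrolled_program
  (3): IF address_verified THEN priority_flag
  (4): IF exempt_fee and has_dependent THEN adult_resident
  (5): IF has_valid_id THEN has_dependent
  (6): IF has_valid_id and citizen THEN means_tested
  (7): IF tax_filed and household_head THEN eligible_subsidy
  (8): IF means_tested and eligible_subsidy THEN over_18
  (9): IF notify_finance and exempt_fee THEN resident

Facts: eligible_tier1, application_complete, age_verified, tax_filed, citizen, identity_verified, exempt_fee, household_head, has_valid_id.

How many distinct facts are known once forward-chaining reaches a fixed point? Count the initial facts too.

16

[1] (1) [IF has_valid_id and household_head THEN renewal_due]; (5) [IF has_valid_id THEN has_dependent]; (6) [IF has_valid_id and citizen THEN means_tested]; (7) [IF tax_filed and household_head THEN eligible_subsidy]. ⇒ new: renewal_due, has_dependent, means_tested, eligible_subsidy.
[2] (4) [IF exempt_fee and has_dependent THEN adult_resident]; (8) [IF means_tested and eligible_subsidy THEN over_18]. ⇒ new: adult_resident, over_18.
[3] (2) [IF over_18 and age_verified THEN enrolled_program]. ⇒ new: enrolled_program.
Closure: {adult_resident, age_verified, application_complete, citizen, eligible_subsidy, eligible_tier1, enrolled_program, exempt_fee, has_dependent, has_valid_id, household_head, identity_verified, means_tested, over_18, renewal_due, tax_filed} — 16 facts.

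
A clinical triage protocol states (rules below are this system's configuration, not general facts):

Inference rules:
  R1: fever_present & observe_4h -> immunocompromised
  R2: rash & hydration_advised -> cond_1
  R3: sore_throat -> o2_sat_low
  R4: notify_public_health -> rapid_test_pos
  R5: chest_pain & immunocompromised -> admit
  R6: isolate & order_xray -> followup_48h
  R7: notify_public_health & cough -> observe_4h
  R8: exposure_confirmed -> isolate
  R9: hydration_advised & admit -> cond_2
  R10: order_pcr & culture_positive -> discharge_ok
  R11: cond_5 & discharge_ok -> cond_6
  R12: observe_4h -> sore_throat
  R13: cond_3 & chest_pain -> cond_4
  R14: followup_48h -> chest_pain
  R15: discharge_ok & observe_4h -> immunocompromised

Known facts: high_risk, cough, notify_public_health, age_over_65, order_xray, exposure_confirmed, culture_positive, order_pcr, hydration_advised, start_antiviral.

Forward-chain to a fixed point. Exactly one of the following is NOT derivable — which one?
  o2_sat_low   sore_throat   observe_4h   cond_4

Round 1 fires R4, R7, R8, R10, giving rapid_test_pos, observe_4h, isolate, discharge_ok.
Round 2 fires R6, R12, R15, giving followup_48h, sore_throat, immunocompromised.
Round 3 fires R3, R14, giving o2_sat_low, chest_pain.
Round 4 fires R5, giving admit.
Round 5 fires R9, giving cond_2.
Derived: o2_sat_low (round 3), sore_throat (round 2), observe_4h (round 1). cond_4 never appears in any round.

cond_4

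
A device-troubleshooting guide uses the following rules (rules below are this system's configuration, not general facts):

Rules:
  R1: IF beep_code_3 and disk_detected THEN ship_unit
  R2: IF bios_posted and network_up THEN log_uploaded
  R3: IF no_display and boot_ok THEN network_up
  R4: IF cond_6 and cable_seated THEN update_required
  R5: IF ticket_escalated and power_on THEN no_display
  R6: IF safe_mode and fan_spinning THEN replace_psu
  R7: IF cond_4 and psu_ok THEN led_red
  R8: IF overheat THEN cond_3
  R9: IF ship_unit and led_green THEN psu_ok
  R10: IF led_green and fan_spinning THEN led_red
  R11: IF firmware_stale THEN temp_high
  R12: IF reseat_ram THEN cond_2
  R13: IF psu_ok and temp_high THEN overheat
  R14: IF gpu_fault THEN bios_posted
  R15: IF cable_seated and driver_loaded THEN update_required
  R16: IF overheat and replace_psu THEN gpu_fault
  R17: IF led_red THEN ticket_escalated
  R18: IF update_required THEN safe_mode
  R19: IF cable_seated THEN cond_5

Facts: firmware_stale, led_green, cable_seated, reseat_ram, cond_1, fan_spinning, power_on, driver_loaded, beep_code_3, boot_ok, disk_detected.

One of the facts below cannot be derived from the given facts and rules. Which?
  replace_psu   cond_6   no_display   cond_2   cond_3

cond_6

Round 1 — R1, R10, R11, R12, R15, R19, derive ship_unit, led_red, temp_high, cond_2, update_required, cond_5.
Round 2 — R9, R17, R18, derive psu_ok, ticket_escalated, safe_mode.
Round 3 — R5, R6, R13, derive no_display, replace_psu, overheat.
Round 4 — R3, R8, R16, derive network_up, cond_3, gpu_fault.
Round 5 — R14, derive bios_posted.
Round 6 — R2, derive log_uploaded.
Derived: replace_psu (round 3), no_display (round 3), cond_2 (round 1), cond_3 (round 4). cond_6 never appears in any round.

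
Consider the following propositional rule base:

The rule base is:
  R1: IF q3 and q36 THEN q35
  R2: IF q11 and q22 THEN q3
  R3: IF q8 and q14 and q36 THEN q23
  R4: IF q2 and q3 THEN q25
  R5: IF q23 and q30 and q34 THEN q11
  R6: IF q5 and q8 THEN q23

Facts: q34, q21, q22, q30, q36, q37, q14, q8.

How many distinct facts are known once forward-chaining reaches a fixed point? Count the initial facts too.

Round 1 fires R3, giving q23.
Round 2 fires R5, giving q11.
Round 3 fires R2, giving q3.
Round 4 fires R1, giving q35.
Closure: {q11, q14, q21, q22, q23, q3, q30, q34, q35, q36, q37, q8} — 12 facts.

12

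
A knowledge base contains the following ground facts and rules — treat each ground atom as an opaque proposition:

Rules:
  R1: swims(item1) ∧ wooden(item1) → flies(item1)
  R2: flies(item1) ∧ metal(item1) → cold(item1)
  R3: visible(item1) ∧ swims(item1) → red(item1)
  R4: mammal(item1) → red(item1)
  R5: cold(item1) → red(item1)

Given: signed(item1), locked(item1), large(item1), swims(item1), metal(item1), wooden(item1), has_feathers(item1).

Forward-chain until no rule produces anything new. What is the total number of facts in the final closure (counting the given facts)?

10

Round 1: R1 [swims(item1) ∧ wooden(item1) → flies(item1)]. Adds flies(item1).
Round 2: R2 [flies(item1) ∧ metal(item1) → cold(item1)]. Adds cold(item1).
Round 3: R5 [cold(item1) → red(item1)]. Adds red(item1).
Closure: {cold(item1), flies(item1), has_feathers(item1), large(item1), locked(item1), metal(item1), red(item1), signed(item1), swims(item1), wooden(item1)} — 10 facts.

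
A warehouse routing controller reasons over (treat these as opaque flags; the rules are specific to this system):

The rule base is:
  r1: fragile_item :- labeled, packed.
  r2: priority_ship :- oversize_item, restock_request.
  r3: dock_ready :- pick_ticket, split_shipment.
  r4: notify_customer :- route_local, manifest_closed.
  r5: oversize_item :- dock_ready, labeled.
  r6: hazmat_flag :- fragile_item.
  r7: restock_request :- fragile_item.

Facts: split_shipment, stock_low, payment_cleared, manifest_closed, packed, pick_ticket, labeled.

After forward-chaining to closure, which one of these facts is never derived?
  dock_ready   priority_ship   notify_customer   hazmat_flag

Round 1 fires r1, r3, giving fragile_item, dock_ready.
Round 2 fires r5, r6, r7, giving oversize_item, hazmat_flag, restock_request.
Round 3 fires r2, giving priority_ship.
Derived: priority_ship (round 3), dock_ready (round 1), hazmat_flag (round 2). notify_customer never appears in any round.

notify_customer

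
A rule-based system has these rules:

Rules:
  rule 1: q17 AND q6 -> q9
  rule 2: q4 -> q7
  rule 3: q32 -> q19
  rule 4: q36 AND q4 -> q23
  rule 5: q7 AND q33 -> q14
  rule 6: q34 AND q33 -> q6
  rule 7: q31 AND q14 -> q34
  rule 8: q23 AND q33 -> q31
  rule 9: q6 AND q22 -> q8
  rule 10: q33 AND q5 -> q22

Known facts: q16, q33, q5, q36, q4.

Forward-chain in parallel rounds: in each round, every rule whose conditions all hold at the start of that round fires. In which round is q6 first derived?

4

Round 1 — rule 2, rule 4, rule 10, derive q7, q23, q22.
Round 2 — rule 5, rule 8, derive q14, q31.
Round 3 — rule 7, derive q34.
Round 4 — rule 6, derive q6.
q6 first appears in round 4.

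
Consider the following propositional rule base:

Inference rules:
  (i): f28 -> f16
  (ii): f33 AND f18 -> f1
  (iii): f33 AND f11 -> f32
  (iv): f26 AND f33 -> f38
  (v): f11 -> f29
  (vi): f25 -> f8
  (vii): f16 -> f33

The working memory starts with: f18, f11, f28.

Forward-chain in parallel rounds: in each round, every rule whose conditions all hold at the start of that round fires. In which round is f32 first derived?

3

Round 1: (i) [f28 -> f16]; (v) [f11 -> f29]. Adds f16, f29.
Round 2: (vii) [f16 -> f33]. Adds f33.
Round 3: (ii) [f33 AND f18 -> f1]; (iii) [f33 AND f11 -> f32]. Adds f1, f32.
f32 first appears in round 3.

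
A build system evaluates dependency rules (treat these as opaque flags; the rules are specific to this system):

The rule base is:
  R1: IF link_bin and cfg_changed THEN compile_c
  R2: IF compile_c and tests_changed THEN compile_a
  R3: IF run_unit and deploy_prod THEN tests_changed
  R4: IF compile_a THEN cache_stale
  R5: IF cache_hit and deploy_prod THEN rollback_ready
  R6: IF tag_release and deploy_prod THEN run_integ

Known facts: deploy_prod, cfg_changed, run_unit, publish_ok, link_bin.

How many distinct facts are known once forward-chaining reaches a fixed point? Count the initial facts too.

9

[1] R1 [IF link_bin and cfg_changed THEN compile_c]; R3 [IF run_unit and deploy_prod THEN tests_changed]. ⇒ new: compile_c, tests_changed.
[2] R2 [IF compile_c and tests_changed THEN compile_a]. ⇒ new: compile_a.
[3] R4 [IF compile_a THEN cache_stale]. ⇒ new: cache_stale.
Closure: {cache_stale, cfg_changed, compile_a, compile_c, deploy_prod, link_bin, publish_ok, run_unit, tests_changed} — 9 facts.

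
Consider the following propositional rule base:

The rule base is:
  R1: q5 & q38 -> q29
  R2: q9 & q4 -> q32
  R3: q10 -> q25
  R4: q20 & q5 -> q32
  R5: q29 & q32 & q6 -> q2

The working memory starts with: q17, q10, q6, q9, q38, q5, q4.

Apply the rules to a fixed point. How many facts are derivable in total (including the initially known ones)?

Round 1 — R1, R2, R3, derive q29, q32, q25.
Round 2 — R5, derive q2.
Closure: {q10, q17, q2, q25, q29, q32, q38, q4, q5, q6, q9} — 11 facts.

11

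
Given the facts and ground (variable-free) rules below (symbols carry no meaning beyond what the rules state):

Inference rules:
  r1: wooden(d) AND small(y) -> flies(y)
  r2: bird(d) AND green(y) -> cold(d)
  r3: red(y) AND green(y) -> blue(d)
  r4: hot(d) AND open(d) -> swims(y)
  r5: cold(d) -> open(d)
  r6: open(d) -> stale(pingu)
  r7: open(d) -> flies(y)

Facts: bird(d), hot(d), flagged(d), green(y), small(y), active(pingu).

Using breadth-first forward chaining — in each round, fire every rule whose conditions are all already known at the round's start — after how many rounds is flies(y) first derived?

Round 1 fires r2, giving cold(d).
Round 2 fires r5, giving open(d).
Round 3 fires r4, r6, r7, giving swims(y), stale(pingu), flies(y).
flies(y) first appears in round 3.

3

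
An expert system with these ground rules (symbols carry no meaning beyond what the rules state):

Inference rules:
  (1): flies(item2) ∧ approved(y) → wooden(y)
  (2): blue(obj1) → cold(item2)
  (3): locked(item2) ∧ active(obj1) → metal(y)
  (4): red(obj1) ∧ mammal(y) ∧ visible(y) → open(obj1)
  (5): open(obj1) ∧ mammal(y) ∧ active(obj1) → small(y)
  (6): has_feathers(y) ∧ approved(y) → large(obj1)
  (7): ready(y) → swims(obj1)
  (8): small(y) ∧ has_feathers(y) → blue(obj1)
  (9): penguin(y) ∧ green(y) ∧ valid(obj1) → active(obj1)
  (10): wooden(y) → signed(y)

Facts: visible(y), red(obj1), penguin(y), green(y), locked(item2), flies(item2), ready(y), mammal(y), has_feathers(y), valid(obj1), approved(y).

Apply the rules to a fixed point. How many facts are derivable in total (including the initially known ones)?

[1] (1) [flies(item2) ∧ approved(y) → wooden(y)]; (4) [red(obj1) ∧ mammal(y) ∧ visible(y) → open(obj1)]; (6) [has_feathers(y) ∧ approved(y) → large(obj1)]; (7) [ready(y) → swims(obj1)]; (9) [penguin(y) ∧ green(y) ∧ valid(obj1) → active(obj1)]. ⇒ new: wooden(y), open(obj1), large(obj1), swims(obj1), active(obj1).
[2] (3) [locked(item2) ∧ active(obj1) → metal(y)]; (5) [open(obj1) ∧ mammal(y) ∧ active(obj1) → small(y)]; (10) [wooden(y) → signed(y)]. ⇒ new: metal(y), small(y), signed(y).
[3] (8) [small(y) ∧ has_feathers(y) → blue(obj1)]. ⇒ new: blue(obj1).
[4] (2) [blue(obj1) → cold(item2)]. ⇒ new: cold(item2).
Closure: {active(obj1), approved(y), blue(obj1), cold(item2), flies(item2), green(y), has_feathers(y), large(obj1), locked(item2), mammal(y), metal(y), open(obj1), penguin(y), ready(y), red(obj1), signed(y), small(y), swims(obj1), valid(obj1), visible(y), wooden(y)} — 21 facts.

21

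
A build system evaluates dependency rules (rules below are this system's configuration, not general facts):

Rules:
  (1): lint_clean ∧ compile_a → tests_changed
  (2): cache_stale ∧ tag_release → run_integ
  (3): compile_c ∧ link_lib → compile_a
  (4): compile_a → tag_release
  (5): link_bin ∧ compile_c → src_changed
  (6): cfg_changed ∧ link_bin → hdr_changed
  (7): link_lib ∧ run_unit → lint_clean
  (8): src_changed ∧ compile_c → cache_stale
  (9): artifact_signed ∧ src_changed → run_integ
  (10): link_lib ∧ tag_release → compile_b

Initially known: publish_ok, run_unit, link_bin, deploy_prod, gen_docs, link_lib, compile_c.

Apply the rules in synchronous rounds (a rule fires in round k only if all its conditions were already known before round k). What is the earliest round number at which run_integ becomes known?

3

Round 1: (3) [compile_c ∧ link_lib → compile_a]; (5) [link_bin ∧ compile_c → src_changed]; (7) [link_lib ∧ run_unit → lint_clean]. New: compile_a, src_changed, lint_clean.
Round 2: (1) [lint_clean ∧ compile_a → tests_changed]; (4) [compile_a → tag_release]; (8) [src_changed ∧ compile_c → cache_stale]. New: tests_changed, tag_release, cache_stale.
Round 3: (2) [cache_stale ∧ tag_release → run_integ]; (10) [link_lib ∧ tag_release → compile_b]. New: run_integ, compile_b.
run_integ first appears in round 3.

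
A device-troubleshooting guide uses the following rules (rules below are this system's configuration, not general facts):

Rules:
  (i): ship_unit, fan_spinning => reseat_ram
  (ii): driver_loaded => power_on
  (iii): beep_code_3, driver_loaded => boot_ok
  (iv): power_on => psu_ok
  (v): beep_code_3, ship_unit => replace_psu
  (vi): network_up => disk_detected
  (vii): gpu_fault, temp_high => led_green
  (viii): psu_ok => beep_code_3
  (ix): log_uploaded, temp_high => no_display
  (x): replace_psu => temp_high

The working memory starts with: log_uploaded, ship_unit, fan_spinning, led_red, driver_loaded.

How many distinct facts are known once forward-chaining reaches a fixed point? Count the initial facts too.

Round 1: (i) [ship_unit, fan_spinning => reseat_ram]; (ii) [driver_loaded => power_on]. New: reseat_ram, power_on.
Round 2: (iv) [power_on => psu_ok]. New: psu_ok.
Round 3: (viii) [psu_ok => beep_code_3]. New: beep_code_3.
Round 4: (iii) [beep_code_3, driver_loaded => boot_ok]; (v) [beep_code_3, ship_unit => replace_psu]. New: boot_ok, replace_psu.
Round 5: (x) [replace_psu => temp_high]. New: temp_high.
Round 6: (ix) [log_uploaded, temp_high => no_display]. New: no_display.
Closure: {beep_code_3, boot_ok, driver_loaded, fan_spinning, led_red, log_uploaded, no_display, power_on, psu_ok, replace_psu, reseat_ram, ship_unit, temp_high} — 13 facts.

13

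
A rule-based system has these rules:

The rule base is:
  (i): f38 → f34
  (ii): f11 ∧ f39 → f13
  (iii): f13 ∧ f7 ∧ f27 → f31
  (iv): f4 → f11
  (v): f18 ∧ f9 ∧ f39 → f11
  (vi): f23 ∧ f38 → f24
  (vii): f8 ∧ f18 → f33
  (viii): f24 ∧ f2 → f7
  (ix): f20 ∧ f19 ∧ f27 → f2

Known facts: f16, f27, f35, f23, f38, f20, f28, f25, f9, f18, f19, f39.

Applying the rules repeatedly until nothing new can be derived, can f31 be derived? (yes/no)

Round 1: (i) [f38 → f34]; (v) [f18 ∧ f9 ∧ f39 → f11]; (vi) [f23 ∧ f38 → f24]; (ix) [f20 ∧ f19 ∧ f27 → f2]. New: f34, f11, f24, f2.
Round 2: (ii) [f11 ∧ f39 → f13]; (viii) [f24 ∧ f2 → f7]. New: f13, f7.
Round 3: (iii) [f13 ∧ f7 ∧ f27 → f31]. New: f31.
f31 appears in round 3, so it is derivable.

yes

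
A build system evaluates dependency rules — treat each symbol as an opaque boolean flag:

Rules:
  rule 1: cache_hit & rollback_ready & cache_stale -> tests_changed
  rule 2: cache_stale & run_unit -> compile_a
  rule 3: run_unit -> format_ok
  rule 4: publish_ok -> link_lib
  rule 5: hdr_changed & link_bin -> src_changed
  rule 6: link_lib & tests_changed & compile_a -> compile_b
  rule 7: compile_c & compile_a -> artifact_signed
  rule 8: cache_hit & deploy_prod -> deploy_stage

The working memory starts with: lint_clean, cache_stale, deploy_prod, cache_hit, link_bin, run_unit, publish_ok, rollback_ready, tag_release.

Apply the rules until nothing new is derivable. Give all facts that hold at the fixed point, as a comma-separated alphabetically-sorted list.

Round 1: rule 1 [cache_hit & rollback_ready & cache_stale -> tests_changed]; rule 2 [cache_stale & run_unit -> compile_a]; rule 3 [run_unit -> format_ok]; rule 4 [publish_ok -> link_lib]; rule 8 [cache_hit & deploy_prod -> deploy_stage]. New: tests_changed, compile_a, format_ok, link_lib, deploy_stage.
Round 2: rule 6 [link_lib & tests_changed & compile_a -> compile_b]. New: compile_b.

cache_hit, cache_stale, compile_a, compile_b, deploy_prod, deploy_stage, format_ok, link_bin, link_lib, lint_clean, publish_ok, rollback_ready, run_unit, tag_release, tests_changed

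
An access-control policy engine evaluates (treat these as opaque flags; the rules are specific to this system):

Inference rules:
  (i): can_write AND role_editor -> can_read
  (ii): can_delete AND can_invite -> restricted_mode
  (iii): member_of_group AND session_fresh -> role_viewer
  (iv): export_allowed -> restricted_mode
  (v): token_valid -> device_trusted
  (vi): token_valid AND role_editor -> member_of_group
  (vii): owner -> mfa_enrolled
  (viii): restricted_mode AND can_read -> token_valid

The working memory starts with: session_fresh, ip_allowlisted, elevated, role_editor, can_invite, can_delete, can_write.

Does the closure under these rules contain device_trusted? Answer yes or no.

Round 1: (i) [can_write AND role_editor -> can_read]; (ii) [can_delete AND can_invite -> restricted_mode]. New: can_read, restricted_mode.
Round 2: (viii) [restricted_mode AND can_read -> token_valid]. New: token_valid.
Round 3: (v) [token_valid -> device_trusted]; (vi) [token_valid AND role_editor -> member_of_group]. New: device_trusted, member_of_group.
Round 4: (iii) [member_of_group AND session_fresh -> role_viewer]. New: role_viewer.
device_trusted appears in round 3, so it is derivable.

yes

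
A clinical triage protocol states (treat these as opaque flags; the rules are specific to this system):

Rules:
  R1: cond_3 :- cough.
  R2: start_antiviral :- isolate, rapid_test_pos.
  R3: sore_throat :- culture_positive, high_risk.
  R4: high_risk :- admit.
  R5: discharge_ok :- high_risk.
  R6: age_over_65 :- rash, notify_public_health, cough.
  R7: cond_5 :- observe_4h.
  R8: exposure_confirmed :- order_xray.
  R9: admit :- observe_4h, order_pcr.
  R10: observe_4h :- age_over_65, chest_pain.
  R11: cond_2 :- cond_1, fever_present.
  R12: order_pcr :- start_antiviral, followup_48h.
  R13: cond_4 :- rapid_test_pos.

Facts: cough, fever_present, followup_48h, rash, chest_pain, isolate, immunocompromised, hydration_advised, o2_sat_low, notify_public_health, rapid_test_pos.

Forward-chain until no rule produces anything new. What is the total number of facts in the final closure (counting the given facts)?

Round 1: R1 [cond_3 :- cough.]; R2 [start_antiviral :- isolate, rapid_test_pos.]; R6 [age_over_65 :- rash, notify_public_health, cough.]; R13 [cond_4 :- rapid_test_pos.]. New: cond_3, start_antiviral, age_over_65, cond_4.
Round 2: R10 [observe_4h :- age_over_65, chest_pain.]; R12 [order_pcr :- start_antiviral, followup_48h.]. New: observe_4h, order_pcr.
Round 3: R7 [cond_5 :- observe_4h.]; R9 [admit :- observe_4h, order_pcr.]. New: cond_5, admit.
Round 4: R4 [high_risk :- admit.]. New: high_risk.
Round 5: R5 [discharge_ok :- high_risk.]. New: discharge_ok.
Closure: {admit, age_over_65, chest_pain, cond_3, cond_4, cond_5, cough, discharge_ok, fever_present, followup_48h, high_risk, hydration_advised, immunocompromised, isolate, notify_public_health, o2_sat_low, observe_4h, order_pcr, rapid_test_pos, rash, start_antiviral} — 21 facts.

21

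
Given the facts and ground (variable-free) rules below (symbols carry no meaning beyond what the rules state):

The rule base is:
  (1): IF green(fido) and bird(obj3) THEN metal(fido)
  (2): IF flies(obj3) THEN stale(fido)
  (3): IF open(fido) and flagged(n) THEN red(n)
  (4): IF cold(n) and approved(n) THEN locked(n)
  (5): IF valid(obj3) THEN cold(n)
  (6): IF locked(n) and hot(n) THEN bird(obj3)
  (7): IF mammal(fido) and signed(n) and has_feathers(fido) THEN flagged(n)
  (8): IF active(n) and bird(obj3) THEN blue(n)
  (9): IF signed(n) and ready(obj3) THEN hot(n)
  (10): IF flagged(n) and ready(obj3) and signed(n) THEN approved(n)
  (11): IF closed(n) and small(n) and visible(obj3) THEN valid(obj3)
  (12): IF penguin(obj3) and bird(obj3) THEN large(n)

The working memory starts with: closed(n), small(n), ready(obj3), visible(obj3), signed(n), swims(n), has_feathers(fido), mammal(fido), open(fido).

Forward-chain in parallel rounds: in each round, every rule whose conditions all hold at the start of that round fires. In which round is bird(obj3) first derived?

Round 1: (7) [IF mammal(fido) and signed(n) and has_feathers(fido) THEN flagged(n)]; (9) [IF signed(n) and ready(obj3) THEN hot(n)]; (11) [IF closed(n) and small(n) and visible(obj3) THEN valid(obj3)]. New: flagged(n), hot(n), valid(obj3).
Round 2: (3) [IF open(fido) and flagged(n) THEN red(n)]; (5) [IF valid(obj3) THEN cold(n)]; (10) [IF flagged(n) and ready(obj3) and signed(n) THEN approved(n)]. New: red(n), cold(n), approved(n).
Round 3: (4) [IF cold(n) and approved(n) THEN locked(n)]. New: locked(n).
Round 4: (6) [IF locked(n) and hot(n) THEN bird(obj3)]. New: bird(obj3).
bird(obj3) first appears in round 4.

4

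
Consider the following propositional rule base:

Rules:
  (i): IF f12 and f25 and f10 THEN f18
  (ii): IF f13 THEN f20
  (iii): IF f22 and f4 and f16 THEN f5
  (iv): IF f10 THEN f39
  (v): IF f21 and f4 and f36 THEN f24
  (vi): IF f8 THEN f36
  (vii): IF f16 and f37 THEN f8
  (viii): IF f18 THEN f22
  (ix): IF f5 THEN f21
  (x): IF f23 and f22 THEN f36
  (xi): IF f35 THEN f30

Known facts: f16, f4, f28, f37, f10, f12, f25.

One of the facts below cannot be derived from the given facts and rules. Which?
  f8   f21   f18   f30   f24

f30

Round 1: (i) [IF f12 and f25 and f10 THEN f18]; (iv) [IF f10 THEN f39]; (vii) [IF f16 and f37 THEN f8]. Adds f18, f39, f8.
Round 2: (vi) [IF f8 THEN f36]; (viii) [IF f18 THEN f22]. Adds f36, f22.
Round 3: (iii) [IF f22 and f4 and f16 THEN f5]. Adds f5.
Round 4: (ix) [IF f5 THEN f21]. Adds f21.
Round 5: (v) [IF f21 and f4 and f36 THEN f24]. Adds f24.
Derived: f21 (round 4), f18 (round 1), f24 (round 5), f8 (round 1). f30 never appears in any round.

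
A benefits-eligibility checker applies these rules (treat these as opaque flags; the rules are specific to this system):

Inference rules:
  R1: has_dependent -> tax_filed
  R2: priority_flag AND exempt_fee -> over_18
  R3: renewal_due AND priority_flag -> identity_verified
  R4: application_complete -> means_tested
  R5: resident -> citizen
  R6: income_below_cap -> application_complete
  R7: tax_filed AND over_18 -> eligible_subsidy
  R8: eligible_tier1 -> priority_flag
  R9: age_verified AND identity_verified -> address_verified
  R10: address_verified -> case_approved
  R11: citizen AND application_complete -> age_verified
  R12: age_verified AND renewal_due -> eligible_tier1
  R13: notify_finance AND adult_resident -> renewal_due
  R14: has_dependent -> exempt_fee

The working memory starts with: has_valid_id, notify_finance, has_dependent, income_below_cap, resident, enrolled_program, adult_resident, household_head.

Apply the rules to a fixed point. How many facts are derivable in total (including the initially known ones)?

Round 1: R1 [has_dependent -> tax_filed]; R5 [resident -> citizen]; R6 [income_below_cap -> application_complete]; R13 [notify_finance AND adult_resident -> renewal_due]; R14 [has_dependent -> exempt_fee]. New: tax_filed, citizen, application_complete, renewal_due, exempt_fee.
Round 2: R4 [application_complete -> means_tested]; R11 [citizen AND application_complete -> age_verified]. New: means_tested, age_verified.
Round 3: R12 [age_verified AND renewal_due -> eligible_tier1]. New: eligible_tier1.
Round 4: R8 [eligible_tier1 -> priority_flag]. New: priority_flag.
Round 5: R2 [priority_flag AND exempt_fee -> over_18]; R3 [renewal_due AND priority_flag -> identity_verified]. New: over_18, identity_verified.
Round 6: R7 [tax_filed AND over_18 -> eligible_subsidy]; R9 [age_verified AND identity_verified -> address_verified]. New: eligible_subsidy, address_verified.
Round 7: R10 [address_verified -> case_approved]. New: case_approved.
Closure: {address_verified, adult_resident, age_verified, application_complete, case_approved, citizen, eligible_subsidy, eligible_tier1, enrolled_program, exempt_fee, has_dependent, has_valid_id, household_head, identity_verified, income_below_cap, means_tested, notify_finance, over_18, priority_flag, renewal_due, resident, tax_filed} — 22 facts.

22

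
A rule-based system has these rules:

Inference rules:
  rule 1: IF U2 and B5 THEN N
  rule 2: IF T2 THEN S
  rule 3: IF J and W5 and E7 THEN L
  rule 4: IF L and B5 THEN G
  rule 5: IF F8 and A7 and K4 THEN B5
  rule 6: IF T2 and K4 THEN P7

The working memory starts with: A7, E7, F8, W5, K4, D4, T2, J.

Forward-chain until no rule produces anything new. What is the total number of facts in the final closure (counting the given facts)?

13

[1] rule 2 [IF T2 THEN S]; rule 3 [IF J and W5 and E7 THEN L]; rule 5 [IF F8 and A7 and K4 THEN B5]; rule 6 [IF T2 and K4 THEN P7]. ⇒ new: S, L, B5, P7.
[2] rule 4 [IF L and B5 THEN G]. ⇒ new: G.
Closure: {A7, B5, D4, E7, F8, G, J, K4, L, P7, S, T2, W5} — 13 facts.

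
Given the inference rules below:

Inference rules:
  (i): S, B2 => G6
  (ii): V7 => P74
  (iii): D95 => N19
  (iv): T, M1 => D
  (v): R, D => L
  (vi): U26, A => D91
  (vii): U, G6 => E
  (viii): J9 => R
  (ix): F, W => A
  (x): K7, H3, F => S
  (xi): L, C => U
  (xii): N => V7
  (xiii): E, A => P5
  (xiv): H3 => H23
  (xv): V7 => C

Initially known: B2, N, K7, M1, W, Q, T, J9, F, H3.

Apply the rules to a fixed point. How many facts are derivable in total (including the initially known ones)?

23

Round 1 fires (iv), (viii), (ix), (x), (xii), (xiv), giving D, R, A, S, V7, H23.
Round 2 fires (i), (ii), (v), (xv), giving G6, P74, L, C.
Round 3 fires (xi), giving U.
Round 4 fires (vii), giving E.
Round 5 fires (xiii), giving P5.
Closure: {A, B2, C, D, E, F, G6, H23, H3, J9, K7, L, M1, N, P5, P74, Q, R, S, T, U, V7, W} — 23 facts.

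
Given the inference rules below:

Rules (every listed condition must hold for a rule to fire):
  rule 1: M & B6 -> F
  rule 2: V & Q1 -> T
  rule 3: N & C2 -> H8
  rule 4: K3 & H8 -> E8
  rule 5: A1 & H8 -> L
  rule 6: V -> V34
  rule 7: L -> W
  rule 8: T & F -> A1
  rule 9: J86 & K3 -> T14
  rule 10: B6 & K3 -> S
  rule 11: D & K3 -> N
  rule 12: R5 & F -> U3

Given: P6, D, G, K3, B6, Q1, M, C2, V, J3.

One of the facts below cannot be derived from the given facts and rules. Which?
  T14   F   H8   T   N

T14

[1] rule 1 [M & B6 -> F]; rule 2 [V & Q1 -> T]; rule 6 [V -> V34]; rule 10 [B6 & K3 -> S]; rule 11 [D & K3 -> N]. ⇒ new: F, T, V34, S, N.
[2] rule 3 [N & C2 -> H8]; rule 8 [T & F -> A1]. ⇒ new: H8, A1.
[3] rule 4 [K3 & H8 -> E8]; rule 5 [A1 & H8 -> L]. ⇒ new: E8, L.
[4] rule 7 [L -> W]. ⇒ new: W.
Derived: F (round 1), N (round 1), T (round 1), H8 (round 2). T14 never appears in any round.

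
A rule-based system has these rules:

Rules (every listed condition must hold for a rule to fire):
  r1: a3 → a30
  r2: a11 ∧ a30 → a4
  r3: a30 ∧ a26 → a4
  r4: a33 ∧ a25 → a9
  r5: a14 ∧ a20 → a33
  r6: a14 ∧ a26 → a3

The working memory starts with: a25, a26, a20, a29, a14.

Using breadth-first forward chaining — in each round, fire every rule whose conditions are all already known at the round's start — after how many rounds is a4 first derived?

Round 1 — r5, r6, derive a33, a3.
Round 2 — r1, r4, derive a30, a9.
Round 3 — r3, derive a4.
a4 first appears in round 3.

3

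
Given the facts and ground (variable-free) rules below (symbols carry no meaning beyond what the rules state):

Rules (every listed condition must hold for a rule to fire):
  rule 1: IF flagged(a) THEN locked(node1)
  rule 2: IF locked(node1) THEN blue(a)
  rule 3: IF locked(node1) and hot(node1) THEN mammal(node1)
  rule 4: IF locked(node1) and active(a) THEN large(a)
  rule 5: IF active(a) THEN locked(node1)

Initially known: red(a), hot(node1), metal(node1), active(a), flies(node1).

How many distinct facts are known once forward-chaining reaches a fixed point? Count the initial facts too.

Round 1: rule 5 [IF active(a) THEN locked(node1)]. New: locked(node1).
Round 2: rule 2 [IF locked(node1) THEN blue(a)]; rule 3 [IF locked(node1) and hot(node1) THEN mammal(node1)]; rule 4 [IF locked(node1) and active(a) THEN large(a)]. New: blue(a), mammal(node1), large(a).
Closure: {active(a), blue(a), flies(node1), hot(node1), large(a), locked(node1), mammal(node1), metal(node1), red(a)} — 9 facts.

9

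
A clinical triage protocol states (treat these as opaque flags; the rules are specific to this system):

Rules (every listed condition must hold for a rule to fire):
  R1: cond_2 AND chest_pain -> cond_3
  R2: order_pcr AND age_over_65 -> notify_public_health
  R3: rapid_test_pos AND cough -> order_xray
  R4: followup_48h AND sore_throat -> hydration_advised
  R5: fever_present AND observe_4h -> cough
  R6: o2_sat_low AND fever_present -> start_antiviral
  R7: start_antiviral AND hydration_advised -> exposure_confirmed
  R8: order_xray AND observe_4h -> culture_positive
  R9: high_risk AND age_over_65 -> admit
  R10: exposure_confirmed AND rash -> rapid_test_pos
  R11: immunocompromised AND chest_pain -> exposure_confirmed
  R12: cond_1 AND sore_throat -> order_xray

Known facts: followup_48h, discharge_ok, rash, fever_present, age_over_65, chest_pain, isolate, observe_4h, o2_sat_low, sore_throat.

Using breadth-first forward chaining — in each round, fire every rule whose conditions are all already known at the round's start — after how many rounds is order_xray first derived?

Round 1: R4 [followup_48h AND sore_throat -> hydration_advised]; R5 [fever_present AND observe_4h -> cough]; R6 [o2_sat_low AND fever_present -> start_antiviral]. New: hydration_advised, cough, start_antiviral.
Round 2: R7 [start_antiviral AND hydration_advised -> exposure_confirmed]. New: exposure_confirmed.
Round 3: R10 [exposure_confirmed AND rash -> rapid_test_pos]. New: rapid_test_pos.
Round 4: R3 [rapid_test_pos AND cough -> order_xray]. New: order_xray.
order_xray first appears in round 4.

4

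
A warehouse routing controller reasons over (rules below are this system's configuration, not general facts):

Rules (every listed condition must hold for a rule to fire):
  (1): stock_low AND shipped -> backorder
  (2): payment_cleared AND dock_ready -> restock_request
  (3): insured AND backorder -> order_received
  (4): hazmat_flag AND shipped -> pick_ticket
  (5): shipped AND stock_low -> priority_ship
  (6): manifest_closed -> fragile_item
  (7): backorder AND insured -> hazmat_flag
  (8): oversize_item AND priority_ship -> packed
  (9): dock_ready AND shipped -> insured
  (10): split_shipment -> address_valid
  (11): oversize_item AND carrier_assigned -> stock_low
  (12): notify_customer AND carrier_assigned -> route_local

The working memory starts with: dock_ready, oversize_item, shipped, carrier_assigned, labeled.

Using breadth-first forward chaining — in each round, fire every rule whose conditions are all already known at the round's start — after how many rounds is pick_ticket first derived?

[1] (9) [dock_ready AND shipped -> insured]; (11) [oversize_item AND carrier_assigned -> stock_low]. ⇒ new: insured, stock_low.
[2] (1) [stock_low AND shipped -> backorder]; (5) [shipped AND stock_low -> priority_ship]. ⇒ new: backorder, priority_ship.
[3] (3) [insured AND backorder -> order_received]; (7) [backorder AND insured -> hazmat_flag]; (8) [oversize_item AND priority_ship -> packed]. ⇒ new: order_received, hazmat_flag, packed.
[4] (4) [hazmat_flag AND shipped -> pick_ticket]. ⇒ new: pick_ticket.
pick_ticket first appears in round 4.

4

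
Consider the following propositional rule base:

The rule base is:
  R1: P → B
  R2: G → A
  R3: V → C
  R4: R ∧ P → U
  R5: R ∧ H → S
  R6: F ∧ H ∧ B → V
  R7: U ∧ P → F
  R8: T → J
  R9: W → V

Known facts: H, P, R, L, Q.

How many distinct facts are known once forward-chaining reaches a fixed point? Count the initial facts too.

11

Round 1: R1 [P → B]; R4 [R ∧ P → U]; R5 [R ∧ H → S]. Adds B, U, S.
Round 2: R7 [U ∧ P → F]. Adds F.
Round 3: R6 [F ∧ H ∧ B → V]. Adds V.
Round 4: R3 [V → C]. Adds C.
Closure: {B, C, F, H, L, P, Q, R, S, U, V} — 11 facts.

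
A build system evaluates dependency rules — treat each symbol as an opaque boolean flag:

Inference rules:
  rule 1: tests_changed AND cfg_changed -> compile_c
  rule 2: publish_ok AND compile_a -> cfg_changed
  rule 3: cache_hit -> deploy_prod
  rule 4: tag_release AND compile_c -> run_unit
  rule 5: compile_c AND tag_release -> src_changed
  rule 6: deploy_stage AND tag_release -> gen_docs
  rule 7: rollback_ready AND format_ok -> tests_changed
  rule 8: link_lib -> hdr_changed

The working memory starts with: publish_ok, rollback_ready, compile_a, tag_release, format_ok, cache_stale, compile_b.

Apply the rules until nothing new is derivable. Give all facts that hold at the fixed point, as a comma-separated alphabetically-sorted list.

Round 1 — rule 2, rule 7, derive cfg_changed, tests_changed.
Round 2 — rule 1, derive compile_c.
Round 3 — rule 4, rule 5, derive run_unit, src_changed.

cache_stale, cfg_changed, compile_a, compile_b, compile_c, format_ok, publish_ok, rollback_ready, run_unit, src_changed, tag_release, tests_changed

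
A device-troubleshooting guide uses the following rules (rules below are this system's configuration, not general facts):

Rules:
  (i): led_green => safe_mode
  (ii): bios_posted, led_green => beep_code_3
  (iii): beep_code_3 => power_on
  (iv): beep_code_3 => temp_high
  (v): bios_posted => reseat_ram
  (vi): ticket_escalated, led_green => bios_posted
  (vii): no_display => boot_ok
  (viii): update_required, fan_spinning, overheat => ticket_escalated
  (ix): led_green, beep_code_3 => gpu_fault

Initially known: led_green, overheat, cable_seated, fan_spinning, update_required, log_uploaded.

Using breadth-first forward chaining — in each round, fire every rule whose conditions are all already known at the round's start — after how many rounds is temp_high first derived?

4

[1] (i) [led_green => safe_mode]; (viii) [update_required, fan_spinning, overheat => ticket_escalated]. ⇒ new: safe_mode, ticket_escalated.
[2] (vi) [ticket_escalated, led_green => bios_posted]. ⇒ new: bios_posted.
[3] (ii) [bios_posted, led_green => beep_code_3]; (v) [bios_posted => reseat_ram]. ⇒ new: beep_code_3, reseat_ram.
[4] (iii) [beep_code_3 => power_on]; (iv) [beep_code_3 => temp_high]; (ix) [led_green, beep_code_3 => gpu_fault]. ⇒ new: power_on, temp_high, gpu_fault.
temp_high first appears in round 4.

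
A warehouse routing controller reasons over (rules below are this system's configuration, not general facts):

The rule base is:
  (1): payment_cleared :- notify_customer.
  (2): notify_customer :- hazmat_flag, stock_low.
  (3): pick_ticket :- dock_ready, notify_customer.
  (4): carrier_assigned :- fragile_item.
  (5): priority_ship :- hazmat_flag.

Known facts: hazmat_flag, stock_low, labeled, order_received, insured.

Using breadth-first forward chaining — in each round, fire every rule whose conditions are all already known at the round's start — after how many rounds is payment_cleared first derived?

2

Round 1: (2) [notify_customer :- hazmat_flag, stock_low.]; (5) [priority_ship :- hazmat_flag.]. New: notify_customer, priority_ship.
Round 2: (1) [payment_cleared :- notify_customer.]. New: payment_cleared.
payment_cleared first appears in round 2.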